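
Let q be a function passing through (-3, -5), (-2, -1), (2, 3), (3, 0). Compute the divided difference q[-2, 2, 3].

q[-2,2] = (3 - (-1)) / (2 - (-2)) = 1
q[2,3] = (0 - 3) / (3 - 2) = -3
q[-2,2,3] = (-3 - 1) / (3 - (-2)) = -4/5

-4/5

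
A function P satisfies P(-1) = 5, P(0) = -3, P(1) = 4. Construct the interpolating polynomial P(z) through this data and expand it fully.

Build the Lagrange basis polynomials:
L_0(z) = z(z - 1) / [2] = (1/2)z^2 - (1/2)z
L_1(z) = (z + 1)(z - 1) / [-1] = -z^2 + 1
L_2(z) = (z + 1)z / [2] = (1/2)z^2 + (1/2)z
P(z) = 5·L_0 + (-3)·L_1 + 4·L_2
  5·L_0(z) = (5/2)z^2 - (5/2)z
  (-3)·L_1(z) = 3z^2 - 3
  4·L_2(z) = 2z^2 + 2z
Adding term by term: (15/2)z^2 - (1/2)z - 3

P(z) = (15/2)z^2 - (1/2)z - 3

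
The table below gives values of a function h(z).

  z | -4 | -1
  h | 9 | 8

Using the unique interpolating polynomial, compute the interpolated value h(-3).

26/3

L_0(-3) = (-2)/[(-3)] = 2/3
L_1(-3) = (1)/[(3)] = 1/3
Sum: 9·(2/3) + 8·(1/3) = 26/3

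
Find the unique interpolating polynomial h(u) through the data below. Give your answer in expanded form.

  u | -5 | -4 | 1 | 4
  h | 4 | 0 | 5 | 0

h(u) = -(7/54)u^3 - (11/54)u^2 + (56/27)u + 88/27

L_0(u) = (u + 4)(u - 1)(u - 4) / [-54] = -(1/54)u^3 + (1/54)u^2 + (8/27)u - 8/27
L_1(u) = (u + 5)(u - 1)(u - 4) / [40] = (1/40)u^3 - (21/40)u + 1/2
L_2(u) = (u + 5)(u + 4)(u - 4) / [-90] = -(1/90)u^3 - (1/18)u^2 + (8/45)u + 8/9
L_3(u) = (u + 5)(u + 4)(u - 1) / [216] = (1/216)u^3 + (1/27)u^2 + (11/216)u - 5/54
h(u) = 4·L_0 + 0·L_1 + 5·L_2 + 0·L_3
  4·L_0(u) = -(2/27)u^3 + (2/27)u^2 + (32/27)u - 32/27
  0·L_1(u) = 0
  5·L_2(u) = -(1/18)u^3 - (5/18)u^2 + (8/9)u + 40/9
  0·L_3(u) = 0
Adding term by term: -(7/54)u^3 - (11/54)u^2 + (56/27)u + 88/27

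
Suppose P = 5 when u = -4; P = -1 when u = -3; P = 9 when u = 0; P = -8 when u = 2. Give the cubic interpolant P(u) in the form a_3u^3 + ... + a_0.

P(u) = -(47/60)u^3 - (63/20)u^2 + (14/15)u + 9

Newton's divided differences:
P[-4,-3] = (-1 - 5) / (-3 - (-4)) = -6
P[-3,0] = (9 - (-1)) / (0 - (-3)) = 10/3
P[0,2] = (-8 - 9) / (2 - 0) = -17/2
P[-4,-3,0] = (10/3 - (-6)) / (0 - (-4)) = 7/3
P[-3,0,2] = (-17/2 - 10/3) / (2 - (-3)) = -71/30
P[-4,-3,0,2] = (-71/30 - 7/3) / (2 - (-4)) = -47/60
P(u) = 5 + (-6)·(u + 4) + (7/3)·(u + 4)(u + 3) + (-47/60)·(u + 4)(u + 3)u
Expanding: P(u) = -(47/60)u^3 - (63/20)u^2 + (14/15)u + 9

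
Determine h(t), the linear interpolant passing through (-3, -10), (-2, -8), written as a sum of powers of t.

h(t) = 2t - 4

Build the Lagrange basis polynomials:
L_0(t) = (t + 2) / [-1] = -t - 2
L_1(t) = (t + 3) / [1] = t + 3
h(t) = (-10)·L_0 + (-8)·L_1
  (-10)·L_0(t) = 10t + 20
  (-8)·L_1(t) = -8t - 24
Adding term by term: 2t - 4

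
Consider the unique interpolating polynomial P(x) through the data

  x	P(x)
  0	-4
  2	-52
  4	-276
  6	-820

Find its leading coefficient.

-3

The leading coefficient equals the top divided difference P[0,2,4,6].
P[0,2] = (-52 - (-4)) / (2 - 0) = -24
P[2,4] = (-276 - (-52)) / (4 - 2) = -112
P[4,6] = (-820 - (-276)) / (6 - 4) = -272
P[0,2,4] = (-112 - (-24)) / (4 - 0) = -22
P[2,4,6] = (-272 - (-112)) / (6 - 2) = -40
P[0,2,4,6] = (-40 - (-22)) / (6 - 0) = -3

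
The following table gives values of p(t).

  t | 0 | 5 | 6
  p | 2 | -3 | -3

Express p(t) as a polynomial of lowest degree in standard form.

Build the Lagrange basis polynomials:
L_0(t) = (t - 5)(t - 6) / [30] = (1/30)t^2 - (11/30)t + 1
L_1(t) = t(t - 6) / [-5] = -(1/5)t^2 + (6/5)t
L_2(t) = t(t - 5) / [6] = (1/6)t^2 - (5/6)t
p(t) = 2·L_0 + (-3)·L_1 + (-3)·L_2
  2·L_0(t) = (1/15)t^2 - (11/15)t + 2
  (-3)·L_1(t) = (3/5)t^2 - (18/5)t
  (-3)·L_2(t) = -(1/2)t^2 + (5/2)t
Adding term by term: (1/6)t^2 - (11/6)t + 2

p(t) = (1/6)t^2 - (11/6)t + 2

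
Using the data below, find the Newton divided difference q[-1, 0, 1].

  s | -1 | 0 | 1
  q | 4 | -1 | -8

q[-1,0] = (-1 - 4) / (0 - (-1)) = -5
q[0,1] = (-8 - (-1)) / (1 - 0) = -7
q[-1,0,1] = (-7 - (-5)) / (1 - (-1)) = -1

-1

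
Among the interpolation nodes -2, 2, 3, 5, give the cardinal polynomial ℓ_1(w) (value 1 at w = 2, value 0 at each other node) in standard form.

ℓ_1(w) = (w + 2)(w - 3)(w - 5) / [(4)·(-1)·(-3)]
       = (w^3 - 6w^2 - w + 30) / (12)

ℓ_1(w) = (1/12)w^3 - (1/2)w^2 - (1/12)w + 5/2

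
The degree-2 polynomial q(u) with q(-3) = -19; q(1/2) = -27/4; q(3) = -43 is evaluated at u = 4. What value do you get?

Evaluate each Lagrange basis at u = 4:
L_0(4) = (7/2)·(1)/[(-7/2)·(-6)] = 1/6
L_1(4) = (7)·(1)/[(7/2)·(-5/2)] = -4/5
L_2(4) = (7)·(7/2)/[(6)·(5/2)] = 49/30
Sum: (-19)·(1/6) + (-27/4)·(-4/5) + (-43)·(49/30) = -68

-68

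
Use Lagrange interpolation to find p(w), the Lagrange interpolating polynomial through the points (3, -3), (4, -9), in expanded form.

Build the Lagrange basis polynomials:
L_0(w) = (w - 4) / [-1] = -w + 4
L_1(w) = (w - 3) / [1] = w - 3
p(w) = (-3)·L_0 + (-9)·L_1
  (-3)·L_0(w) = 3w - 12
  (-9)·L_1(w) = -9w + 27
Adding term by term: -6w + 15

p(w) = -6w + 15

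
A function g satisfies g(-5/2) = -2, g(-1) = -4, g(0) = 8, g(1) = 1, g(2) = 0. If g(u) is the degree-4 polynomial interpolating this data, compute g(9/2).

L_0(9/2) = (11/2)·(9/2)·(7/2)·(5/2)/[(-3/2)·(-5/2)·(-7/2)·(-9/2)] = 11/3
L_1(9/2) = (7)·(9/2)·(7/2)·(5/2)/[(3/2)·(-1)·(-2)·(-3)] = -245/8
L_2(9/2) = (7)·(11/2)·(7/2)·(5/2)/[(5/2)·(1)·(-1)·(-2)] = 539/8
L_3(9/2) = (7)·(11/2)·(9/2)·(5/2)/[(7/2)·(2)·(1)·(-1)] = -495/8
L_4(9/2) = (7)·(11/2)·(9/2)·(7/2)/[(9/2)·(3)·(2)·(1)] = 539/24
Sum: (-2)·(11/3) + (-4)·(-245/8) + 8·(539/8) + 1·(-495/8) + 0 = 14215/24

14215/24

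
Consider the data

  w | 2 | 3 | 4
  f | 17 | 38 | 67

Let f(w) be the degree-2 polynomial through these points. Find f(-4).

L_0(-4) = (-7)·(-8)/[(-1)·(-2)] = 28
L_1(-4) = (-6)·(-8)/[(1)·(-1)] = -48
L_2(-4) = (-6)·(-7)/[(2)·(1)] = 21
Sum: 17·(28) + 38·(-48) + 67·(21) = 59

59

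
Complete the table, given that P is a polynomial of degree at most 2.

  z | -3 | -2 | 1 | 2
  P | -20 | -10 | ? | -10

The 3 known values determine P uniquely (degree ≤ 2).
Evaluate each Lagrange basis at z = 1:
L_0(1) = (3)·(-1)/[(-1)·(-5)] = -3/5
L_1(1) = (4)·(-1)/[(1)·(-4)] = 1
L_2(1) = (4)·(3)/[(5)·(4)] = 3/5
Sum: (-20)·(-3/5) + (-10)·(1) + (-10)·(3/5) = -4

-4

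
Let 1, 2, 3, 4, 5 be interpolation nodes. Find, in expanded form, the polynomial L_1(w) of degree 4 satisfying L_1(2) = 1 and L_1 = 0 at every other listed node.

L_1(w) = -(1/6)w^4 + (13/6)w^3 - (59/6)w^2 + (107/6)w - 10

L_1(w) = (w - 1)(w - 3)(w - 4)(w - 5) / [(1)·(-1)·(-2)·(-3)]
       = (w^4 - 13w^3 + 59w^2 - 107w + 60) / (-6)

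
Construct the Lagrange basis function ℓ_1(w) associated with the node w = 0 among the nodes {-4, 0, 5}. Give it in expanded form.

ℓ_1(w) = -(1/20)w^2 + (1/20)w + 1

ℓ_1(w) = (w + 4)(w - 5) / [(4)·(-5)]
       = (w^2 - w - 20) / (-20)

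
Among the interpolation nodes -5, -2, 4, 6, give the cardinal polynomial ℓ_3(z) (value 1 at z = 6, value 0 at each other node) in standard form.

ℓ_3(z) = (1/176)z^3 + (3/176)z^2 - (9/88)z - 5/22

ℓ_3(z) = (z + 5)(z + 2)(z - 4) / [(11)·(8)·(2)]
       = (z^3 + 3z^2 - 18z - 40) / (176)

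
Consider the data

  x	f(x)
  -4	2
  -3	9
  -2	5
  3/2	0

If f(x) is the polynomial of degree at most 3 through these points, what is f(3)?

570/11

L_0(3) = (6)·(5)·(3/2)/[(-1)·(-2)·(-11/2)] = -45/11
L_1(3) = (7)·(5)·(3/2)/[(1)·(-1)·(-9/2)] = 35/3
L_2(3) = (7)·(6)·(3/2)/[(2)·(1)·(-7/2)] = -9
L_3(3) = (7)·(6)·(5)/[(11/2)·(9/2)·(7/2)] = 80/33
Sum: 2·(-45/11) + 9·(35/3) + 5·(-9) + 0 = 570/11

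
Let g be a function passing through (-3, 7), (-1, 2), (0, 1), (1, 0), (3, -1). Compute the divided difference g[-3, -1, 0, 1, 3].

1/36

g[-3,-1] = (2 - 7) / (-1 - (-3)) = -5/2
g[-1,0] = (1 - 2) / (0 - (-1)) = -1
g[0,1] = (0 - 1) / (1 - 0) = -1
g[1,3] = (-1 - 0) / (3 - 1) = -1/2
g[-3,-1,0] = (-1 - (-5/2)) / (0 - (-3)) = 1/2
g[-1,0,1] = (-1 - (-1)) / (1 - (-1)) = 0
g[0,1,3] = (-1/2 - (-1)) / (3 - 0) = 1/6
g[-3,-1,0,1] = (0 - 1/2) / (1 - (-3)) = -1/8
g[-1,0,1,3] = (1/6 - 0) / (3 - (-1)) = 1/24
g[-3,-1,0,1,3] = (1/24 - (-1/8)) / (3 - (-3)) = 1/36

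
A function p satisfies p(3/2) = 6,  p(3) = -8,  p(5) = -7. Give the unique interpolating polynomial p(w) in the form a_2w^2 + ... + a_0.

p(w) = (59/21)w^2 - (923/42)w + 457/14

L_0(w) = (w - 3)(w - 5) / [21/4] = (4/21)w^2 - (32/21)w + 20/7
L_1(w) = (w - 3/2)(w - 5) / [-3] = -(1/3)w^2 + (13/6)w - 5/2
L_2(w) = (w - 3/2)(w - 3) / [7] = (1/7)w^2 - (9/14)w + 9/14
p(w) = 6·L_0 + (-8)·L_1 + (-7)·L_2
  6·L_0(w) = (8/7)w^2 - (64/7)w + 120/7
  (-8)·L_1(w) = (8/3)w^2 - (52/3)w + 20
  (-7)·L_2(w) = -w^2 + (9/2)w - 9/2
Adding term by term: (59/21)w^2 - (923/42)w + 457/14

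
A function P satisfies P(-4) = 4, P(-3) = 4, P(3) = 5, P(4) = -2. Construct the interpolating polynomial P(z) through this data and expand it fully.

P(z) = -(11/84)z^3 - (1/2)z^2 + (113/84)z + 9

Newton's divided differences:
P[-4,-3] = (4 - 4) / (-3 - (-4)) = 0
P[-3,3] = (5 - 4) / (3 - (-3)) = 1/6
P[3,4] = (-2 - 5) / (4 - 3) = -7
P[-4,-3,3] = (1/6 - 0) / (3 - (-4)) = 1/42
P[-3,3,4] = (-7 - 1/6) / (4 - (-3)) = -43/42
P[-4,-3,3,4] = (-43/42 - 1/42) / (4 - (-4)) = -11/84
P(z) = 4 + (1/42)·(z + 4)(z + 3) + (-11/84)·(z + 4)(z + 3)(z - 3)
Expanding: P(z) = -(11/84)z^3 - (1/2)z^2 + (113/84)z + 9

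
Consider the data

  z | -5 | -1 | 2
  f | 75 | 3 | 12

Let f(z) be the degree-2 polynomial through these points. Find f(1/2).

L_0(1/2) = (3/2)·(-3/2)/[(-4)·(-7)] = -9/112
L_1(1/2) = (11/2)·(-3/2)/[(4)·(-3)] = 11/16
L_2(1/2) = (11/2)·(3/2)/[(7)·(3)] = 11/28
Sum: 75·(-9/112) + 3·(11/16) + 12·(11/28) = 3/4

3/4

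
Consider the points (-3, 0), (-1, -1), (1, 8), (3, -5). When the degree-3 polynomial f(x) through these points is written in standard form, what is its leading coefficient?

L_0(x) = (x + 1)(x - 1)(x - 3) / [-48] = -(1/48)x^3 + (1/16)x^2 + (1/48)x - 1/16
L_1(x) = (x + 3)(x - 1)(x - 3) / [16] = (1/16)x^3 - (1/16)x^2 - (9/16)x + 9/16
L_2(x) = (x + 3)(x + 1)(x - 3) / [-16] = -(1/16)x^3 - (1/16)x^2 + (9/16)x + 9/16
L_3(x) = (x + 3)(x + 1)(x - 1) / [48] = (1/48)x^3 + (1/16)x^2 - (1/48)x - 1/16
f(x) = 0·L_0 + (-1)·L_1 + 8·L_2 + (-5)·L_3
Only the coefficient of x^3 is needed; take it from each L_i and combine:
0·(-1/48) + (-1)·(1/16) + 8·(-1/16) + (-5)·(1/48) = -2/3

-2/3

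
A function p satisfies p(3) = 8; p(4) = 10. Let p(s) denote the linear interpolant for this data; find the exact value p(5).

12

L_0(5) = (1)/[(-1)] = -1
L_1(5) = (2)/[(1)] = 2
Sum: 8·(-1) + 10·(2) = 12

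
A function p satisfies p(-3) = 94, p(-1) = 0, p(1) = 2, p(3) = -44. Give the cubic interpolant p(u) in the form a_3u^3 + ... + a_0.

p(u) = -3u^3 + 3u^2 + 4u - 2

Build the Lagrange basis polynomials:
L_0(u) = (u + 1)(u - 1)(u - 3) / [-48] = -(1/48)u^3 + (1/16)u^2 + (1/48)u - 1/16
L_1(u) = (u + 3)(u - 1)(u - 3) / [16] = (1/16)u^3 - (1/16)u^2 - (9/16)u + 9/16
L_2(u) = (u + 3)(u + 1)(u - 3) / [-16] = -(1/16)u^3 - (1/16)u^2 + (9/16)u + 9/16
L_3(u) = (u + 3)(u + 1)(u - 1) / [48] = (1/48)u^3 + (1/16)u^2 - (1/48)u - 1/16
p(u) = 94·L_0 + 0·L_1 + 2·L_2 + (-44)·L_3
  94·L_0(u) = -(47/24)u^3 + (47/8)u^2 + (47/24)u - 47/8
  0·L_1(u) = 0
  2·L_2(u) = -(1/8)u^3 - (1/8)u^2 + (9/8)u + 9/8
  (-44)·L_3(u) = -(11/12)u^3 - (11/4)u^2 + (11/12)u + 11/4
Adding term by term: -3u^3 + 3u^2 + 4u - 2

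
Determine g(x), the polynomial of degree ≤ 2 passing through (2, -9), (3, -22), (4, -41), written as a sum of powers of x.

Build the Lagrange basis polynomials:
L_0(x) = (x - 3)(x - 4) / [2] = (1/2)x^2 - (7/2)x + 6
L_1(x) = (x - 2)(x - 4) / [-1] = -x^2 + 6x - 8
L_2(x) = (x - 2)(x - 3) / [2] = (1/2)x^2 - (5/2)x + 3
g(x) = (-9)·L_0 + (-22)·L_1 + (-41)·L_2
  (-9)·L_0(x) = -(9/2)x^2 + (63/2)x - 54
  (-22)·L_1(x) = 22x^2 - 132x + 176
  (-41)·L_2(x) = -(41/2)x^2 + (205/2)x - 123
Adding term by term: -3x^2 + 2x - 1

g(x) = -3x^2 + 2x - 1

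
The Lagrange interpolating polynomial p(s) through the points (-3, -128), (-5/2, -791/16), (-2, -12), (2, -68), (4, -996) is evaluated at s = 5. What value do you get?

-2336

Evaluate each Lagrange basis at s = 5:
L_0(5) = (15/2)·(7)·(3)·(1)/[(-1/2)·(-1)·(-5)·(-7)] = 9
L_1(5) = (8)·(7)·(3)·(1)/[(1/2)·(-1/2)·(-9/2)·(-13/2)] = -896/39
L_2(5) = (8)·(15/2)·(3)·(1)/[(1)·(1/2)·(-4)·(-6)] = 15
L_3(5) = (8)·(15/2)·(7)·(1)/[(5)·(9/2)·(4)·(-2)] = -7/3
L_4(5) = (8)·(15/2)·(7)·(3)/[(7)·(13/2)·(6)·(2)] = 30/13
Sum: (-128)·(9) + (-791/16)·(-896/39) + (-12)·(15) + (-68)·(-7/3) + (-996)·(30/13) = -2336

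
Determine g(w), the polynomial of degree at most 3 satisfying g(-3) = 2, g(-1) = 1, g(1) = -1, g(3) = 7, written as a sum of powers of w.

Newton's divided differences:
g[-3,-1] = (1 - 2) / (-1 - (-3)) = -1/2
g[-1,1] = (-1 - 1) / (1 - (-1)) = -1
g[1,3] = (7 - (-1)) / (3 - 1) = 4
g[-3,-1,1] = (-1 - (-1/2)) / (1 - (-3)) = -1/8
g[-1,1,3] = (4 - (-1)) / (3 - (-1)) = 5/4
g[-3,-1,1,3] = (5/4 - (-1/8)) / (3 - (-3)) = 11/48
g(w) = 2 + (-1/2)·(w + 3) + (-1/8)·(w + 3)(w + 1) + (11/48)·(w + 3)(w + 1)(w - 1)
Expanding: g(w) = (11/48)w^3 + (9/16)w^2 - (59/48)w - 9/16

g(w) = (11/48)w^3 + (9/16)w^2 - (59/48)w - 9/16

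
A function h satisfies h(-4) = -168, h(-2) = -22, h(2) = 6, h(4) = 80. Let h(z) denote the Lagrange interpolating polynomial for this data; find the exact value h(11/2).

481/2

Evaluate each Lagrange basis at z = 11/2:
L_0(11/2) = (15/2)·(7/2)·(3/2)/[(-2)·(-6)·(-8)] = -105/256
L_1(11/2) = (19/2)·(7/2)·(3/2)/[(2)·(-4)·(-6)] = 133/128
L_2(11/2) = (19/2)·(15/2)·(3/2)/[(6)·(4)·(-2)] = -285/128
L_3(11/2) = (19/2)·(15/2)·(7/2)/[(8)·(6)·(2)] = 665/256
Sum: (-168)·(-105/256) + (-22)·(133/128) + 6·(-285/128) + 80·(665/256) = 481/2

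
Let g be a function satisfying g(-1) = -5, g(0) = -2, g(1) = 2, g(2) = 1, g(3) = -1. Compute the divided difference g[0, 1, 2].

-5/2

g[0,1] = (2 - (-2)) / (1 - 0) = 4
g[1,2] = (1 - 2) / (2 - 1) = -1
g[0,1,2] = (-1 - 4) / (2 - 0) = -5/2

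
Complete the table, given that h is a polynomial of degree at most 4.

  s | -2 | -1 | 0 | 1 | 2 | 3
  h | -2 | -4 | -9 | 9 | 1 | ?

-157

The 5 known values determine h uniquely (degree ≤ 4).
L_0(3) = (4)·(3)·(2)·(1)/[(-1)·(-2)·(-3)·(-4)] = 1
L_1(3) = (5)·(3)·(2)·(1)/[(1)·(-1)·(-2)·(-3)] = -5
L_2(3) = (5)·(4)·(2)·(1)/[(2)·(1)·(-1)·(-2)] = 10
L_3(3) = (5)·(4)·(3)·(1)/[(3)·(2)·(1)·(-1)] = -10
L_4(3) = (5)·(4)·(3)·(2)/[(4)·(3)·(2)·(1)] = 5
Sum: (-2)·(1) + (-4)·(-5) + (-9)·(10) + 9·(-10) + 1·(5) = -157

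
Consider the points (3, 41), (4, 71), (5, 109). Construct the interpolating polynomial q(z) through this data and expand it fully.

q(z) = 4z^2 + 2z - 1

Build the Lagrange basis polynomials:
L_0(z) = (z - 4)(z - 5) / [2] = (1/2)z^2 - (9/2)z + 10
L_1(z) = (z - 3)(z - 5) / [-1] = -z^2 + 8z - 15
L_2(z) = (z - 3)(z - 4) / [2] = (1/2)z^2 - (7/2)z + 6
q(z) = 41·L_0 + 71·L_1 + 109·L_2
  41·L_0(z) = (41/2)z^2 - (369/2)z + 410
  71·L_1(z) = -71z^2 + 568z - 1065
  109·L_2(z) = (109/2)z^2 - (763/2)z + 654
Adding term by term: 4z^2 + 2z - 1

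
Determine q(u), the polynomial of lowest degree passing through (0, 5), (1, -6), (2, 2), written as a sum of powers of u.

q(u) = (19/2)u^2 - (41/2)u + 5

L_0(u) = (u - 1)(u - 2) / [2] = (1/2)u^2 - (3/2)u + 1
L_1(u) = u(u - 2) / [-1] = -u^2 + 2u
L_2(u) = u(u - 1) / [2] = (1/2)u^2 - (1/2)u
q(u) = 5·L_0 + (-6)·L_1 + 2·L_2
  5·L_0(u) = (5/2)u^2 - (15/2)u + 5
  (-6)·L_1(u) = 6u^2 - 12u
  2·L_2(u) = u^2 - u
Adding term by term: (19/2)u^2 - (41/2)u + 5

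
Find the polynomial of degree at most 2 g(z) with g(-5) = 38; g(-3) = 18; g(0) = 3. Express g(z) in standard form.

Newton's divided differences:
g[-5,-3] = (18 - 38) / (-3 - (-5)) = -10
g[-3,0] = (3 - 18) / (0 - (-3)) = -5
g[-5,-3,0] = (-5 - (-10)) / (0 - (-5)) = 1
g(z) = 38 + (-10)·(z + 5) + 1·(z + 5)(z + 3)
Expanding: g(z) = z^2 - 2z + 3

g(z) = z^2 - 2z + 3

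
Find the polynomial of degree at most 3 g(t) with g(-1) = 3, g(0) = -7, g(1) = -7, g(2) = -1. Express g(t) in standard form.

L_0(t) = t(t - 1)(t - 2) / [-6] = -(1/6)t^3 + (1/2)t^2 - (1/3)t
L_1(t) = (t + 1)(t - 1)(t - 2) / [2] = (1/2)t^3 - t^2 - (1/2)t + 1
L_2(t) = (t + 1)t(t - 2) / [-2] = -(1/2)t^3 + (1/2)t^2 + t
L_3(t) = (t + 1)t(t - 1) / [6] = (1/6)t^3 - (1/6)t
g(t) = 3·L_0 + (-7)·L_1 + (-7)·L_2 + (-1)·L_3
  3·L_0(t) = -(1/2)t^3 + (3/2)t^2 - t
  (-7)·L_1(t) = -(7/2)t^3 + 7t^2 + (7/2)t - 7
  (-7)·L_2(t) = (7/2)t^3 - (7/2)t^2 - 7t
  (-1)·L_3(t) = -(1/6)t^3 + (1/6)t
Adding term by term: -(2/3)t^3 + 5t^2 - (13/3)t - 7

g(t) = -(2/3)t^3 + 5t^2 - (13/3)t - 7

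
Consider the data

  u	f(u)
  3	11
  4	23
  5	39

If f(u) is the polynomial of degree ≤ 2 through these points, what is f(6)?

59

Evaluate each Lagrange basis at u = 6:
L_0(6) = (2)·(1)/[(-1)·(-2)] = 1
L_1(6) = (3)·(1)/[(1)·(-1)] = -3
L_2(6) = (3)·(2)/[(2)·(1)] = 3
Sum: 11·(1) + 23·(-3) + 39·(3) = 59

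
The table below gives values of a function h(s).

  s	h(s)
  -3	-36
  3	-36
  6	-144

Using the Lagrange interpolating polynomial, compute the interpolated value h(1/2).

L_0(1/2) = (-5/2)·(-11/2)/[(-6)·(-9)] = 55/216
L_1(1/2) = (7/2)·(-11/2)/[(6)·(-3)] = 77/72
L_2(1/2) = (7/2)·(-5/2)/[(9)·(3)] = -35/108
Sum: (-36)·(55/216) + (-36)·(77/72) + (-144)·(-35/108) = -1

-1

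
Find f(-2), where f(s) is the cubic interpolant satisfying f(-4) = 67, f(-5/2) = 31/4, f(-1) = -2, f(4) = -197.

1

Evaluate each Lagrange basis at s = -2:
L_0(-2) = (1/2)·(-1)·(-6)/[(-3/2)·(-3)·(-8)] = -1/12
L_1(-2) = (2)·(-1)·(-6)/[(3/2)·(-3/2)·(-13/2)] = 32/39
L_2(-2) = (2)·(1/2)·(-6)/[(3)·(3/2)·(-5)] = 4/15
L_3(-2) = (2)·(1/2)·(-1)/[(8)·(13/2)·(5)] = -1/260
Sum: 67·(-1/12) + 31/4·(32/39) + (-2)·(4/15) + (-197)·(-1/260) = 1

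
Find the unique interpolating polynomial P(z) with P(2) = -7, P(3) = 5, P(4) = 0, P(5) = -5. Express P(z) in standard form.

L_0(z) = (z - 3)(z - 4)(z - 5) / [-6] = -(1/6)z^3 + 2z^2 - (47/6)z + 10
L_1(z) = (z - 2)(z - 4)(z - 5) / [2] = (1/2)z^3 - (11/2)z^2 + 19z - 20
L_2(z) = (z - 2)(z - 3)(z - 5) / [-2] = -(1/2)z^3 + 5z^2 - (31/2)z + 15
L_3(z) = (z - 2)(z - 3)(z - 4) / [6] = (1/6)z^3 - (3/2)z^2 + (13/3)z - 4
P(z) = (-7)·L_0 + 5·L_1 + 0·L_2 + (-5)·L_3
  (-7)·L_0(z) = (7/6)z^3 - 14z^2 + (329/6)z - 70
  5·L_1(z) = (5/2)z^3 - (55/2)z^2 + 95z - 100
  0·L_2(z) = 0
  (-5)·L_3(z) = -(5/6)z^3 + (15/2)z^2 - (65/3)z + 20
Adding term by term: (17/6)z^3 - 34z^2 + (769/6)z - 150

P(z) = (17/6)z^3 - 34z^2 + (769/6)z - 150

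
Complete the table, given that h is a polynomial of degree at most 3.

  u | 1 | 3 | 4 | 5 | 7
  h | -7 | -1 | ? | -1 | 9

The 4 known values determine h uniquely (degree ≤ 3).
L_0(4) = (1)·(-1)·(-3)/[(-2)·(-4)·(-6)] = -1/16
L_1(4) = (3)·(-1)·(-3)/[(2)·(-2)·(-4)] = 9/16
L_2(4) = (3)·(1)·(-3)/[(4)·(2)·(-2)] = 9/16
L_3(4) = (3)·(1)·(-1)/[(6)·(4)·(2)] = -1/16
Sum: (-7)·(-1/16) + (-1)·(9/16) + (-1)·(9/16) + 9·(-1/16) = -5/4

-5/4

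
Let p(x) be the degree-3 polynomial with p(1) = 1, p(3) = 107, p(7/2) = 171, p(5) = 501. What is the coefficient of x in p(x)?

L_0(x) = (x - 3)(x - 7/2)(x - 5) / [-20] = -(1/20)x^3 + (23/40)x^2 - (43/20)x + 21/8
L_1(x) = (x - 1)(x - 7/2)(x - 5) / [2] = (1/2)x^3 - (19/4)x^2 + 13x - 35/4
L_2(x) = (x - 1)(x - 3)(x - 5) / [-15/8] = -(8/15)x^3 + (24/5)x^2 - (184/15)x + 8
L_3(x) = (x - 1)(x - 3)(x - 7/2) / [12] = (1/12)x^3 - (5/8)x^2 + (17/12)x - 7/8
p(x) = 1·L_0 + 107·L_1 + 171·L_2 + 501·L_3
Only the coefficient of x is needed; take it from each L_i and combine:
1·(-43/20) + 107·(13) + 171·(-184/15) + 501·(17/12) = 1

1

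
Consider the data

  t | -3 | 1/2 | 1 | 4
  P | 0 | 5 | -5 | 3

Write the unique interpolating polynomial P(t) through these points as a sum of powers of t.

Newton's divided differences:
P[-3,1/2] = (5 - 0) / (1/2 - (-3)) = 10/7
P[1/2,1] = (-5 - 5) / (1 - 1/2) = -20
P[1,4] = (3 - (-5)) / (4 - 1) = 8/3
P[-3,1/2,1] = (-20 - 10/7) / (1 - (-3)) = -75/14
P[1/2,1,4] = (8/3 - (-20)) / (4 - 1/2) = 136/21
P[-3,1/2,1,4] = (136/21 - (-75/14)) / (4 - (-3)) = 71/42
P(t) = (10/7)·(t + 3) + (-75/14)·(t + 3)(t - 1/2) + (71/42)·(t + 3)(t - 1/2)(t - 1)
Expanding: P(t) = (71/42)t^3 - (79/28)t^2 - (1573/84)t + 104/7

P(t) = (71/42)t^3 - (79/28)t^2 - (1573/84)t + 104/7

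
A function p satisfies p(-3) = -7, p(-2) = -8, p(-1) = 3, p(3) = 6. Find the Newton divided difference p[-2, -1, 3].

-41/20

p[-2,-1] = (3 - (-8)) / (-1 - (-2)) = 11
p[-1,3] = (6 - 3) / (3 - (-1)) = 3/4
p[-2,-1,3] = (3/4 - 11) / (3 - (-2)) = -41/20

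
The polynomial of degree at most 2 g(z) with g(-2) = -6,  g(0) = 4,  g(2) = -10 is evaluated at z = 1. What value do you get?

0

Using Newton's divided-difference form:
g[-2,0] = (4 - (-6)) / (0 - (-2)) = 5
g[0,2] = (-10 - 4) / (2 - 0) = -7
g[-2,0,2] = (-7 - 5) / (2 - (-2)) = -3
g(1) = -6 + 5·(3) + (-3)·(3)·(1) = 0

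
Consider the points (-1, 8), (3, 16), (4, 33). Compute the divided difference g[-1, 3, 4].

3

g[-1,3] = (16 - 8) / (3 - (-1)) = 2
g[3,4] = (33 - 16) / (4 - 3) = 17
g[-1,3,4] = (17 - 2) / (4 - (-1)) = 3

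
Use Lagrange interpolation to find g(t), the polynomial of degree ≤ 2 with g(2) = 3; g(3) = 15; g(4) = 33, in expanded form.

g(t) = 3t^2 - 3t - 3

Build the Lagrange basis polynomials:
L_0(t) = (t - 3)(t - 4) / [2] = (1/2)t^2 - (7/2)t + 6
L_1(t) = (t - 2)(t - 4) / [-1] = -t^2 + 6t - 8
L_2(t) = (t - 2)(t - 3) / [2] = (1/2)t^2 - (5/2)t + 3
g(t) = 3·L_0 + 15·L_1 + 33·L_2
  3·L_0(t) = (3/2)t^2 - (21/2)t + 18
  15·L_1(t) = -15t^2 + 90t - 120
  33·L_2(t) = (33/2)t^2 - (165/2)t + 99
Adding term by term: 3t^2 - 3t - 3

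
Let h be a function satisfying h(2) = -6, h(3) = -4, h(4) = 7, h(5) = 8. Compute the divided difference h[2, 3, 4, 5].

-19/6

h[2,3] = (-4 - (-6)) / (3 - 2) = 2
h[3,4] = (7 - (-4)) / (4 - 3) = 11
h[4,5] = (8 - 7) / (5 - 4) = 1
h[2,3,4] = (11 - 2) / (4 - 2) = 9/2
h[3,4,5] = (1 - 11) / (5 - 3) = -5
h[2,3,4,5] = (-5 - 9/2) / (5 - 2) = -19/6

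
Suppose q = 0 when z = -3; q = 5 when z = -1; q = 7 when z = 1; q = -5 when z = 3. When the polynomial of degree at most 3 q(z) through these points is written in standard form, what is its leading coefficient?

-11/48

Build the Lagrange basis polynomials:
L_0(z) = (z + 1)(z - 1)(z - 3) / [-48] = -(1/48)z^3 + (1/16)z^2 + (1/48)z - 1/16
L_1(z) = (z + 3)(z - 1)(z - 3) / [16] = (1/16)z^3 - (1/16)z^2 - (9/16)z + 9/16
L_2(z) = (z + 3)(z + 1)(z - 3) / [-16] = -(1/16)z^3 - (1/16)z^2 + (9/16)z + 9/16
L_3(z) = (z + 3)(z + 1)(z - 1) / [48] = (1/48)z^3 + (1/16)z^2 - (1/48)z - 1/16
q(z) = 0·L_0 + 5·L_1 + 7·L_2 + (-5)·L_3
Only the coefficient of z^3 is needed; take it from each L_i and combine:
0·(-1/48) + 5·(1/16) + 7·(-1/16) + (-5)·(1/48) = -11/48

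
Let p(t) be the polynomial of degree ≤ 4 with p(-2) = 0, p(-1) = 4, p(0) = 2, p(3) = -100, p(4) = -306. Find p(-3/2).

Evaluate each Lagrange basis at t = -3/2:
L_0(-3/2) = (-1/2)·(-3/2)·(-9/2)·(-11/2)/[(-1)·(-2)·(-5)·(-6)] = 99/320
L_1(-3/2) = (1/2)·(-3/2)·(-9/2)·(-11/2)/[(1)·(-1)·(-4)·(-5)] = 297/320
L_2(-3/2) = (1/2)·(-1/2)·(-9/2)·(-11/2)/[(2)·(1)·(-3)·(-4)] = -33/128
L_3(-3/2) = (1/2)·(-1/2)·(-3/2)·(-11/2)/[(5)·(4)·(3)·(-1)] = 11/320
L_4(-3/2) = (1/2)·(-1/2)·(-3/2)·(-9/2)/[(6)·(5)·(4)·(1)] = -9/640
Sum: 0 + 4·(297/320) + 2·(-33/128) + (-100)·(11/320) + (-306)·(-9/640) = 65/16

65/16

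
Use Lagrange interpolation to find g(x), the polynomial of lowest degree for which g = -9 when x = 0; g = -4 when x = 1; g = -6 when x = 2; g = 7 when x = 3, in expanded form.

g(x) = (11/3)x^3 - (29/2)x^2 + (95/6)x - 9

L_0(x) = (x - 1)(x - 2)(x - 3) / [-6] = -(1/6)x^3 + x^2 - (11/6)x + 1
L_1(x) = x(x - 2)(x - 3) / [2] = (1/2)x^3 - (5/2)x^2 + 3x
L_2(x) = x(x - 1)(x - 3) / [-2] = -(1/2)x^3 + 2x^2 - (3/2)x
L_3(x) = x(x - 1)(x - 2) / [6] = (1/6)x^3 - (1/2)x^2 + (1/3)x
g(x) = (-9)·L_0 + (-4)·L_1 + (-6)·L_2 + 7·L_3
  (-9)·L_0(x) = (3/2)x^3 - 9x^2 + (33/2)x - 9
  (-4)·L_1(x) = -2x^3 + 10x^2 - 12x
  (-6)·L_2(x) = 3x^3 - 12x^2 + 9x
  7·L_3(x) = (7/6)x^3 - (7/2)x^2 + (7/3)x
Adding term by term: (11/3)x^3 - (29/2)x^2 + (95/6)x - 9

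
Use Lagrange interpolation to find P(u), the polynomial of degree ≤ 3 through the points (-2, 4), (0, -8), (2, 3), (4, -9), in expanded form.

P(u) = -(23/24)u^3 + (23/8)u^2 + (43/12)u - 8

Build the Lagrange basis polynomials:
L_0(u) = u(u - 2)(u - 4) / [-48] = -(1/48)u^3 + (1/8)u^2 - (1/6)u
L_1(u) = (u + 2)(u - 2)(u - 4) / [16] = (1/16)u^3 - (1/4)u^2 - (1/4)u + 1
L_2(u) = (u + 2)u(u - 4) / [-16] = -(1/16)u^3 + (1/8)u^2 + (1/2)u
L_3(u) = (u + 2)u(u - 2) / [48] = (1/48)u^3 - (1/12)u
P(u) = 4·L_0 + (-8)·L_1 + 3·L_2 + (-9)·L_3
  4·L_0(u) = -(1/12)u^3 + (1/2)u^2 - (2/3)u
  (-8)·L_1(u) = -(1/2)u^3 + 2u^2 + 2u - 8
  3·L_2(u) = -(3/16)u^3 + (3/8)u^2 + (3/2)u
  (-9)·L_3(u) = -(3/16)u^3 + (3/4)u
Adding term by term: -(23/24)u^3 + (23/8)u^2 + (43/12)u - 8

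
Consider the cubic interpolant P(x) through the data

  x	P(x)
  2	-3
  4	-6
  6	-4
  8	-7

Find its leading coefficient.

The leading coefficient equals the top divided difference P[2,4,6,8].
P[2,4] = (-6 - (-3)) / (4 - 2) = -3/2
P[4,6] = (-4 - (-6)) / (6 - 4) = 1
P[6,8] = (-7 - (-4)) / (8 - 6) = -3/2
P[2,4,6] = (1 - (-3/2)) / (6 - 2) = 5/8
P[4,6,8] = (-3/2 - 1) / (8 - 4) = -5/8
P[2,4,6,8] = (-5/8 - 5/8) / (8 - 2) = -5/24

-5/24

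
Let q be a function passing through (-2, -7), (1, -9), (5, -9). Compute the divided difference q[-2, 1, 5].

2/21

q[-2,1] = (-9 - (-7)) / (1 - (-2)) = -2/3
q[1,5] = (-9 - (-9)) / (5 - 1) = 0
q[-2,1,5] = (0 - (-2/3)) / (5 - (-2)) = 2/21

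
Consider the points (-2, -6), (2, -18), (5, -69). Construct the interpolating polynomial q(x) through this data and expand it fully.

q(x) = -2x^2 - 3x - 4

Newton's divided differences:
q[-2,2] = (-18 - (-6)) / (2 - (-2)) = -3
q[2,5] = (-69 - (-18)) / (5 - 2) = -17
q[-2,2,5] = (-17 - (-3)) / (5 - (-2)) = -2
q(x) = -6 + (-3)·(x + 2) + (-2)·(x + 2)(x - 2)
Expanding: q(x) = -2x^2 - 3x - 4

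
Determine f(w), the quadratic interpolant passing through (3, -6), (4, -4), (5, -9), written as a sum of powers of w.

Build the Lagrange basis polynomials:
L_0(w) = (w - 4)(w - 5) / [2] = (1/2)w^2 - (9/2)w + 10
L_1(w) = (w - 3)(w - 5) / [-1] = -w^2 + 8w - 15
L_2(w) = (w - 3)(w - 4) / [2] = (1/2)w^2 - (7/2)w + 6
f(w) = (-6)·L_0 + (-4)·L_1 + (-9)·L_2
  (-6)·L_0(w) = -3w^2 + 27w - 60
  (-4)·L_1(w) = 4w^2 - 32w + 60
  (-9)·L_2(w) = -(9/2)w^2 + (63/2)w - 54
Adding term by term: -(7/2)w^2 + (53/2)w - 54

f(w) = -(7/2)w^2 + (53/2)w - 54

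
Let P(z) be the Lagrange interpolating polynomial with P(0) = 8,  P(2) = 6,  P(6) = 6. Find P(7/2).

L_0(7/2) = (3/2)·(-5/2)/[(-2)·(-6)] = -5/16
L_1(7/2) = (7/2)·(-5/2)/[(2)·(-4)] = 35/32
L_2(7/2) = (7/2)·(3/2)/[(6)·(4)] = 7/32
Sum: 8·(-5/16) + 6·(35/32) + 6·(7/32) = 43/8

43/8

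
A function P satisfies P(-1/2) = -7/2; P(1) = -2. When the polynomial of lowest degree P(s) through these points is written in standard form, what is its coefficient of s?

L_0(s) = (s - 1) / [-3/2] = -(2/3)s + 2/3
L_1(s) = (s + 1/2) / [3/2] = (2/3)s + 1/3
P(s) = (-7/2)·L_0 + (-2)·L_1
Only the coefficient of s is needed; take it from each L_i and combine:
(-7/2)·(-2/3) + (-2)·(2/3) = 1

1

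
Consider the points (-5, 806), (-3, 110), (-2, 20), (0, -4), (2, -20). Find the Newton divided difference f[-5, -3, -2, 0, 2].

1

f[-5,-3] = (110 - 806) / (-3 - (-5)) = -348
f[-3,-2] = (20 - 110) / (-2 - (-3)) = -90
f[-2,0] = (-4 - 20) / (0 - (-2)) = -12
f[0,2] = (-20 - (-4)) / (2 - 0) = -8
f[-5,-3,-2] = (-90 - (-348)) / (-2 - (-5)) = 86
f[-3,-2,0] = (-12 - (-90)) / (0 - (-3)) = 26
f[-2,0,2] = (-8 - (-12)) / (2 - (-2)) = 1
f[-5,-3,-2,0] = (26 - 86) / (0 - (-5)) = -12
f[-3,-2,0,2] = (1 - 26) / (2 - (-3)) = -5
f[-5,-3,-2,0,2] = (-5 - (-12)) / (2 - (-5)) = 1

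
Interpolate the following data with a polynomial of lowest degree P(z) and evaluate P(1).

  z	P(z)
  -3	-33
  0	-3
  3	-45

Evaluate each Lagrange basis at z = 1:
L_0(1) = (1)·(-2)/[(-3)·(-6)] = -1/9
L_1(1) = (4)·(-2)/[(3)·(-3)] = 8/9
L_2(1) = (4)·(1)/[(6)·(3)] = 2/9
Sum: (-33)·(-1/9) + (-3)·(8/9) + (-45)·(2/9) = -9

-9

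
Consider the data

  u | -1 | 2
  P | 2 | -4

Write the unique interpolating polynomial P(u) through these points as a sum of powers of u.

Build the Lagrange basis polynomials:
L_0(u) = (u - 2) / [-3] = -(1/3)u + 2/3
L_1(u) = (u + 1) / [3] = (1/3)u + 1/3
P(u) = 2·L_0 + (-4)·L_1
  2·L_0(u) = -(2/3)u + 4/3
  (-4)·L_1(u) = -(4/3)u - 4/3
Adding term by term: -2u

P(u) = -2u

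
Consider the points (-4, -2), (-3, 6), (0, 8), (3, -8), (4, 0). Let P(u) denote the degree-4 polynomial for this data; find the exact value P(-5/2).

Evaluate each Lagrange basis at u = -5/2:
L_0(-5/2) = (1/2)·(-5/2)·(-11/2)·(-13/2)/[(-1)·(-4)·(-7)·(-8)] = -715/3584
L_1(-5/2) = (3/2)·(-5/2)·(-11/2)·(-13/2)/[(1)·(-3)·(-6)·(-7)] = 715/672
L_2(-5/2) = (3/2)·(1/2)·(-11/2)·(-13/2)/[(4)·(3)·(-3)·(-4)] = 143/768
L_3(-5/2) = (3/2)·(1/2)·(-5/2)·(-13/2)/[(7)·(6)·(3)·(-1)] = -65/672
L_4(-5/2) = (3/2)·(1/2)·(-5/2)·(-11/2)/[(8)·(7)·(4)·(1)] = 165/3584
Sum: (-2)·(-715/3584) + 6·(715/672) + 8·(143/768) + (-8)·(-65/672) + 0 = 16211/1792

16211/1792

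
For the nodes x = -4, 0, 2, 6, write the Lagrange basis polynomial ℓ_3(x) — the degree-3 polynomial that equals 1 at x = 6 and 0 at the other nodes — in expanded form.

ℓ_3(x) = (x + 4)x(x - 2) / [(10)·(6)·(4)]
       = (x^3 + 2x^2 - 8x) / (240)

ℓ_3(x) = (1/240)x^3 + (1/120)x^2 - (1/30)x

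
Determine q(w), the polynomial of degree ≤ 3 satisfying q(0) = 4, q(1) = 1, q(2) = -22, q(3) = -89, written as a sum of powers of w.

q(w) = -4w^3 + 2w^2 - w + 4

Newton's divided differences:
q[0,1] = (1 - 4) / (1 - 0) = -3
q[1,2] = (-22 - 1) / (2 - 1) = -23
q[2,3] = (-89 - (-22)) / (3 - 2) = -67
q[0,1,2] = (-23 - (-3)) / (2 - 0) = -10
q[1,2,3] = (-67 - (-23)) / (3 - 1) = -22
q[0,1,2,3] = (-22 - (-10)) / (3 - 0) = -4
q(w) = 4 + (-3)·w + (-10)·w(w - 1) + (-4)·w(w - 1)(w - 2)
Expanding: q(w) = -4w^3 + 2w^2 - w + 4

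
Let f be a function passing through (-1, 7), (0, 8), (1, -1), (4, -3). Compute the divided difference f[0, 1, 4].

25/12

f[0,1] = (-1 - 8) / (1 - 0) = -9
f[1,4] = (-3 - (-1)) / (4 - 1) = -2/3
f[0,1,4] = (-2/3 - (-9)) / (4 - 0) = 25/12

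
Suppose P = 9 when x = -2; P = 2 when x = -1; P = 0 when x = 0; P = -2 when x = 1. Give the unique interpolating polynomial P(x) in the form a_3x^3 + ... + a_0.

P(x) = -(5/6)x^3 - (7/6)x

Newton's divided differences:
P[-2,-1] = (2 - 9) / (-1 - (-2)) = -7
P[-1,0] = (0 - 2) / (0 - (-1)) = -2
P[0,1] = (-2 - 0) / (1 - 0) = -2
P[-2,-1,0] = (-2 - (-7)) / (0 - (-2)) = 5/2
P[-1,0,1] = (-2 - (-2)) / (1 - (-1)) = 0
P[-2,-1,0,1] = (0 - 5/2) / (1 - (-2)) = -5/6
P(x) = 9 + (-7)·(x + 2) + (5/2)·(x + 2)(x + 1) + (-5/6)·(x + 2)(x + 1)x
Expanding: P(x) = -(5/6)x^3 - (7/6)x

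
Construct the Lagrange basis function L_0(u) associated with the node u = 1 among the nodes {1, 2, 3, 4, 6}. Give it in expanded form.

L_0(u) = (u - 2)(u - 3)(u - 4)(u - 6) / [(-1)·(-2)·(-3)·(-5)]
       = (u^4 - 15u^3 + 80u^2 - 180u + 144) / (30)

L_0(u) = (1/30)u^4 - (1/2)u^3 + (8/3)u^2 - 6u + 24/5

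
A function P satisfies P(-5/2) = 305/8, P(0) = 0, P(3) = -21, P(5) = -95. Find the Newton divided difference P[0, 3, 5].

-6

P[0,3] = (-21 - 0) / (3 - 0) = -7
P[3,5] = (-95 - (-21)) / (5 - 3) = -37
P[0,3,5] = (-37 - (-7)) / (5 - 0) = -6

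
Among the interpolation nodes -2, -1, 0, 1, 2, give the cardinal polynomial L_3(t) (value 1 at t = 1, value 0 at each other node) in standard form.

L_3(t) = -(1/6)t^4 - (1/6)t^3 + (2/3)t^2 + (2/3)t

L_3(t) = (t + 2)(t + 1)t(t - 2) / [(3)·(2)·(1)·(-1)]
       = (t^4 + t^3 - 4t^2 - 4t) / (-6)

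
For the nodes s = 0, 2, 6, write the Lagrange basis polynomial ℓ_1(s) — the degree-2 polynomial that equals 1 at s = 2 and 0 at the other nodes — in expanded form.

ℓ_1(s) = s(s - 6) / [(2)·(-4)]
       = (s^2 - 6s) / (-8)

ℓ_1(s) = -(1/8)s^2 + (3/4)s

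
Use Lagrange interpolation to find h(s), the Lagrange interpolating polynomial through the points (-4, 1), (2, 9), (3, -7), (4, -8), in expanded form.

h(s) = (419/336)s^3 - (417/112)s^2 - (3541/168)s + 785/14

Build the Lagrange basis polynomials:
L_0(s) = (s - 2)(s - 3)(s - 4) / [-336] = -(1/336)s^3 + (3/112)s^2 - (13/168)s + 1/14
L_1(s) = (s + 4)(s - 3)(s - 4) / [12] = (1/12)s^3 - (1/4)s^2 - (4/3)s + 4
L_2(s) = (s + 4)(s - 2)(s - 4) / [-7] = -(1/7)s^3 + (2/7)s^2 + (16/7)s - 32/7
L_3(s) = (s + 4)(s - 2)(s - 3) / [16] = (1/16)s^3 - (1/16)s^2 - (7/8)s + 3/2
h(s) = 1·L_0 + 9·L_1 + (-7)·L_2 + (-8)·L_3
  1·L_0(s) = -(1/336)s^3 + (3/112)s^2 - (13/168)s + 1/14
  9·L_1(s) = (3/4)s^3 - (9/4)s^2 - 12s + 36
  (-7)·L_2(s) = s^3 - 2s^2 - 16s + 32
  (-8)·L_3(s) = -(1/2)s^3 + (1/2)s^2 + 7s - 12
Adding term by term: (419/336)s^3 - (417/112)s^2 - (3541/168)s + 785/14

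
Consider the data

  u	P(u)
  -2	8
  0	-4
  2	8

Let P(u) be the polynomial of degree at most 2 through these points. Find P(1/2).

-13/4

Evaluate each Lagrange basis at u = 1/2:
L_0(1/2) = (1/2)·(-3/2)/[(-2)·(-4)] = -3/32
L_1(1/2) = (5/2)·(-3/2)/[(2)·(-2)] = 15/16
L_2(1/2) = (5/2)·(1/2)/[(4)·(2)] = 5/32
Sum: 8·(-3/32) + (-4)·(15/16) + 8·(5/32) = -13/4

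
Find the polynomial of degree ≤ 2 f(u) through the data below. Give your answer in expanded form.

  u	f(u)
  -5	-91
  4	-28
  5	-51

L_0(u) = (u - 4)(u - 5) / [90] = (1/90)u^2 - (1/10)u + 2/9
L_1(u) = (u + 5)(u - 5) / [-9] = -(1/9)u^2 + 25/9
L_2(u) = (u + 5)(u - 4) / [10] = (1/10)u^2 + (1/10)u - 2
f(u) = (-91)·L_0 + (-28)·L_1 + (-51)·L_2
  (-91)·L_0(u) = -(91/90)u^2 + (91/10)u - 182/9
  (-28)·L_1(u) = (28/9)u^2 - 700/9
  (-51)·L_2(u) = -(51/10)u^2 - (51/10)u + 102
Adding term by term: -3u^2 + 4u + 4

f(u) = -3u^2 + 4u + 4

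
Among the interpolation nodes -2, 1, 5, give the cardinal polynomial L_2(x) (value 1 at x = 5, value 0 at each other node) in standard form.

L_2(x) = (x + 2)(x - 1) / [(7)·(4)]
       = (x^2 + x - 2) / (28)

L_2(x) = (1/28)x^2 + (1/28)x - 1/14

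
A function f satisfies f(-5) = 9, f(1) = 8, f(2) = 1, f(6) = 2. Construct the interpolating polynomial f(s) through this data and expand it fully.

f(s) = (1019/4620)s^3 - (206/385)s^2 - (32057/4620)s + 2349/154

Build the Lagrange basis polynomials:
L_0(s) = (s - 1)(s - 2)(s - 6) / [-462] = -(1/462)s^3 + (3/154)s^2 - (10/231)s + 2/77
L_1(s) = (s + 5)(s - 2)(s - 6) / [30] = (1/30)s^3 - (1/10)s^2 - (14/15)s + 2
L_2(s) = (s + 5)(s - 1)(s - 6) / [-28] = -(1/28)s^3 + (1/14)s^2 + (29/28)s - 15/14
L_3(s) = (s + 5)(s - 1)(s - 2) / [220] = (1/220)s^3 + (1/110)s^2 - (13/220)s + 1/22
f(s) = 9·L_0 + 8·L_1 + 1·L_2 + 2·L_3
  9·L_0(s) = -(3/154)s^3 + (27/154)s^2 - (30/77)s + 18/77
  8·L_1(s) = (4/15)s^3 - (4/5)s^2 - (112/15)s + 16
  1·L_2(s) = -(1/28)s^3 + (1/14)s^2 + (29/28)s - 15/14
  2·L_3(s) = (1/110)s^3 + (1/55)s^2 - (13/110)s + 1/11
Adding term by term: (1019/4620)s^3 - (206/385)s^2 - (32057/4620)s + 2349/154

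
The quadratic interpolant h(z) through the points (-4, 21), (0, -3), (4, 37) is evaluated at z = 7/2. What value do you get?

Evaluate each Lagrange basis at z = 7/2:
L_0(7/2) = (7/2)·(-1/2)/[(-4)·(-8)] = -7/128
L_1(7/2) = (15/2)·(-1/2)/[(4)·(-4)] = 15/64
L_2(7/2) = (15/2)·(7/2)/[(8)·(4)] = 105/128
Sum: 21·(-7/128) + (-3)·(15/64) + 37·(105/128) = 57/2

57/2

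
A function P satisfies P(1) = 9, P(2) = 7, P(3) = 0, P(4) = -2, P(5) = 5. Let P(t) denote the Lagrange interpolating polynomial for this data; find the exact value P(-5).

-1400

Evaluate each Lagrange basis at t = -5:
L_0(-5) = (-7)·(-8)·(-9)·(-10)/[(-1)·(-2)·(-3)·(-4)] = 210
L_1(-5) = (-6)·(-8)·(-9)·(-10)/[(1)·(-1)·(-2)·(-3)] = -720
L_2(-5) = (-6)·(-7)·(-9)·(-10)/[(2)·(1)·(-1)·(-2)] = 945
L_3(-5) = (-6)·(-7)·(-8)·(-10)/[(3)·(2)·(1)·(-1)] = -560
L_4(-5) = (-6)·(-7)·(-8)·(-9)/[(4)·(3)·(2)·(1)] = 126
Sum: 9·(210) + 7·(-720) + 0 + (-2)·(-560) + 5·(126) = -1400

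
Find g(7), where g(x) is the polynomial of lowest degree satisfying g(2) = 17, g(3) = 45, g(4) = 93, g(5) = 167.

Using Newton's divided-difference form:
g[2,3] = (45 - 17) / (3 - 2) = 28
g[3,4] = (93 - 45) / (4 - 3) = 48
g[4,5] = (167 - 93) / (5 - 4) = 74
g[2,3,4] = (48 - 28) / (4 - 2) = 10
g[3,4,5] = (74 - 48) / (5 - 3) = 13
g[2,3,4,5] = (13 - 10) / (5 - 2) = 1
g(7) = 17 + 28·(5) + 10·(5)·(4) + 1·(5)·(4)·(3) = 417

417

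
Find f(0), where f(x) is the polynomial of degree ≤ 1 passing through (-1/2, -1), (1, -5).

-7/3

L_0(0) = (-1)/[(-3/2)] = 2/3
L_1(0) = (1/2)/[(3/2)] = 1/3
Sum: (-1)·(2/3) + (-5)·(1/3) = -7/3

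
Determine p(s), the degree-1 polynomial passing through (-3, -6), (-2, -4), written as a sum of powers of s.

p(s) = 2s

Build the Lagrange basis polynomials:
L_0(s) = (s + 2) / [-1] = -s - 2
L_1(s) = (s + 3) / [1] = s + 3
p(s) = (-6)·L_0 + (-4)·L_1
  (-6)·L_0(s) = 6s + 12
  (-4)·L_1(s) = -4s - 12
Adding term by term: 2s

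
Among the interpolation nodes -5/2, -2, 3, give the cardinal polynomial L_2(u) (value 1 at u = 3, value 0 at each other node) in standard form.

L_2(u) = (2/55)u^2 + (9/55)u + 2/11

L_2(u) = (u + 5/2)(u + 2) / [(11/2)·(5)]
       = (u^2 + (9/2)u + 5) / (55/2)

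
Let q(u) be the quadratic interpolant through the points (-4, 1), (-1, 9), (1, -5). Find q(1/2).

-1/20

L_0(1/2) = (3/2)·(-1/2)/[(-3)·(-5)] = -1/20
L_1(1/2) = (9/2)·(-1/2)/[(3)·(-2)] = 3/8
L_2(1/2) = (9/2)·(3/2)/[(5)·(2)] = 27/40
Sum: 1·(-1/20) + 9·(3/8) + (-5)·(27/40) = -1/20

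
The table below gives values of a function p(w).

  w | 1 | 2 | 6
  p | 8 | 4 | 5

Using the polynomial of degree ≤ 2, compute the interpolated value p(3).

17/10

Evaluate each Lagrange basis at w = 3:
L_0(3) = (1)·(-3)/[(-1)·(-5)] = -3/5
L_1(3) = (2)·(-3)/[(1)·(-4)] = 3/2
L_2(3) = (2)·(1)/[(5)·(4)] = 1/10
Sum: 8·(-3/5) + 4·(3/2) + 5·(1/10) = 17/10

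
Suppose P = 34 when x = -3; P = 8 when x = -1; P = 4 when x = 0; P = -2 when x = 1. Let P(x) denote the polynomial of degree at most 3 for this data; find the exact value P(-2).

16

Evaluate each Lagrange basis at x = -2:
L_0(-2) = (-1)·(-2)·(-3)/[(-2)·(-3)·(-4)] = 1/4
L_1(-2) = (1)·(-2)·(-3)/[(2)·(-1)·(-2)] = 3/2
L_2(-2) = (1)·(-1)·(-3)/[(3)·(1)·(-1)] = -1
L_3(-2) = (1)·(-1)·(-2)/[(4)·(2)·(1)] = 1/4
Sum: 34·(1/4) + 8·(3/2) + 4·(-1) + (-2)·(1/4) = 16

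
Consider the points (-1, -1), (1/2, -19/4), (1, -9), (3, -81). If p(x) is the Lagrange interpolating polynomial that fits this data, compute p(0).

Evaluate each Lagrange basis at x = 0:
L_0(0) = (-1/2)·(-1)·(-3)/[(-3/2)·(-2)·(-4)] = 1/8
L_1(0) = (1)·(-1)·(-3)/[(3/2)·(-1/2)·(-5/2)] = 8/5
L_2(0) = (1)·(-1/2)·(-3)/[(2)·(1/2)·(-2)] = -3/4
L_3(0) = (1)·(-1/2)·(-1)/[(4)·(5/2)·(2)] = 1/40
Sum: (-1)·(1/8) + (-19/4)·(8/5) + (-9)·(-3/4) + (-81)·(1/40) = -3

-3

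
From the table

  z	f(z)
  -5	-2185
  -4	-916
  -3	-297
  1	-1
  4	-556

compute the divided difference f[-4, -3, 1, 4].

9

f[-4,-3] = (-297 - (-916)) / (-3 - (-4)) = 619
f[-3,1] = (-1 - (-297)) / (1 - (-3)) = 74
f[1,4] = (-556 - (-1)) / (4 - 1) = -185
f[-4,-3,1] = (74 - 619) / (1 - (-4)) = -109
f[-3,1,4] = (-185 - 74) / (4 - (-3)) = -37
f[-4,-3,1,4] = (-37 - (-109)) / (4 - (-4)) = 9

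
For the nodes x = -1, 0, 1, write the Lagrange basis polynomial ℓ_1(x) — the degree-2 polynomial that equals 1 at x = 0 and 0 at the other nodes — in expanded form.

ℓ_1(x) = -x^2 + 1

ℓ_1(x) = (x + 1)(x - 1) / [(1)·(-1)]
       = (x^2 - 1) / (-1)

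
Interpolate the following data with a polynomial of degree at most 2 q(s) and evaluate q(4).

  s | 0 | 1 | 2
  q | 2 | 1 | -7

-44

Using Newton's divided-difference form:
q[0,1] = (1 - 2) / (1 - 0) = -1
q[1,2] = (-7 - 1) / (2 - 1) = -8
q[0,1,2] = (-8 - (-1)) / (2 - 0) = -7/2
q(4) = 2 + (-1)·(4) + (-7/2)·(4)·(3) = -44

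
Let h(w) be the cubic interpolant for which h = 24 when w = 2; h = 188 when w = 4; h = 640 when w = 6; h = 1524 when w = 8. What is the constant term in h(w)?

Build the Lagrange basis polynomials:
L_0(w) = (w - 4)(w - 6)(w - 8) / [-48] = -(1/48)w^3 + (3/8)w^2 - (13/6)w + 4
L_1(w) = (w - 2)(w - 6)(w - 8) / [16] = (1/16)w^3 - w^2 + (19/4)w - 6
L_2(w) = (w - 2)(w - 4)(w - 8) / [-16] = -(1/16)w^3 + (7/8)w^2 - (7/2)w + 4
L_3(w) = (w - 2)(w - 4)(w - 6) / [48] = (1/48)w^3 - (1/4)w^2 + (11/12)w - 1
h(w) = 24·L_0 + 188·L_1 + 640·L_2 + 1524·L_3
Only the constant term is needed; take it from each L_i and combine:
24·(4) + 188·(-6) + 640·(4) + 1524·(-1) = 4

4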